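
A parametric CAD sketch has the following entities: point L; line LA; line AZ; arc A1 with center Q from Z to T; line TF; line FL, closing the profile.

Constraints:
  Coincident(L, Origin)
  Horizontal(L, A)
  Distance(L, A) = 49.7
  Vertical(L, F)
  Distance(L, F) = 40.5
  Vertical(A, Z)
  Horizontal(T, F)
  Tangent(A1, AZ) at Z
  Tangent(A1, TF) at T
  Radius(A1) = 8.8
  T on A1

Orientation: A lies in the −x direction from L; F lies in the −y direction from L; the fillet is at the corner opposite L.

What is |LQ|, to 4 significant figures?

51.75

L is at the origin; LA is horizontal with |LA| = 49.7 and A on the −x side, so A = (-49.70, 0.000). LF is vertical with |LF| = 40.5 and F on the −y side, so F = (0.000, -40.50). The virtual corner opposite L is at (-49.70, -40.50). A1 meets AZ tangentially, so QZ is at right angles to AZ and the tangent condition forces QT to be normal to TF, with radius 8.8, so the center Q sits 8.8 in from both sides at Q = (-40.90, -31.70). Then |LQ| = |Q − L| = 51.75.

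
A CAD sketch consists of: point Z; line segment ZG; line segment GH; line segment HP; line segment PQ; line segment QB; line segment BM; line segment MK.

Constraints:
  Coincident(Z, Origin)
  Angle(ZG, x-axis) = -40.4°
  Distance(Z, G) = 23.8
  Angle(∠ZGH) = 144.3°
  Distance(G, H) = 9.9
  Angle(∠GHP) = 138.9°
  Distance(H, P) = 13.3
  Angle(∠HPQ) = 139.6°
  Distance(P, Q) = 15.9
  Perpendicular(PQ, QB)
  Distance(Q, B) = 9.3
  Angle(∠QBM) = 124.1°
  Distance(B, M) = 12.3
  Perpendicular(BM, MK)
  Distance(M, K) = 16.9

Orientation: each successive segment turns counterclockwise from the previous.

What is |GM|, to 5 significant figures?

17.448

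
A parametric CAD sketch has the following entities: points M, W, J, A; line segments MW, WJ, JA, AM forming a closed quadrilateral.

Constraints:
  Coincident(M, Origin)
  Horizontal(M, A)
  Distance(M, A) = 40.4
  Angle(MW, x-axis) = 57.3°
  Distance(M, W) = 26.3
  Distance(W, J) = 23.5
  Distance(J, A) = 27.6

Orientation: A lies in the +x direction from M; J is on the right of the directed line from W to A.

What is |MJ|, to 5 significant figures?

12.900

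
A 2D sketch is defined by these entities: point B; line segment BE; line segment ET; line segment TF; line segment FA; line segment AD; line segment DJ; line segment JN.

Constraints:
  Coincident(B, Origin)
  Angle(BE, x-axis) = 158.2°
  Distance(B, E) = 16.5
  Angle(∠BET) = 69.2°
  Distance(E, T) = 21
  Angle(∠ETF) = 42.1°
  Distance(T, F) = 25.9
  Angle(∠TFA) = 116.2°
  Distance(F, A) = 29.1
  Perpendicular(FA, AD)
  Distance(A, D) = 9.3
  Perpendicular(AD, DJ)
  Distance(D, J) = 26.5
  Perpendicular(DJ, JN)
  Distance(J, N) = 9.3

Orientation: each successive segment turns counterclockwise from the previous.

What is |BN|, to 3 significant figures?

6.57

B is at the origin; BE runs at 158.2° with length 16.5, so E = (-15.3, 6.13). ∠BET = 69.2° gives ET at -91.0° from the x-axis; with |ET| = 21.0, T = (-15.7, -14.9). ∠ETF = 42.1° gives TF at 46.9° from the x-axis; with |TF| = 25.9, F = (2.01, 4.04). ∠TFA = 116.2° gives FA at 111° from the x-axis; with |FA| = 29.1, A = (-8.28, 31.3). FA ⟂ AD, so AD runs at -159°; with |AD| = 9.3, D = (-17.0, 28.0). The perpendicularity gives DJ at right angles to AD, so DJ runs at -69.3°; with |DJ| = 26.5, J = (-7.61, 3.19). DJ is perpendicular to JN, so JN runs at 20.7°; with |JN| = 9.3, N = (1.09, 6.47). Then |BN| = |N − B| = 6.57.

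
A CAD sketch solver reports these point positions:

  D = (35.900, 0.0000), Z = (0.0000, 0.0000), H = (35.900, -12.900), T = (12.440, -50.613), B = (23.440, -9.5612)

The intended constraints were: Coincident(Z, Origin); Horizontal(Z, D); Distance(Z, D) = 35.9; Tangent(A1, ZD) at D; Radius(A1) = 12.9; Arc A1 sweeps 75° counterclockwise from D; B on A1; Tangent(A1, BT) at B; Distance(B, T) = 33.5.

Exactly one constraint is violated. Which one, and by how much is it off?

Distance(B, T) = 33.5 — off by 9.00.

Z = (0.00, 0.00) ✓; Z.y = 0.00, D.y = 0.00 ✓; |ZD| = 35.90 ✓; ∠(HD, DZ) = 90.00° ✓; |HD| = 12.90 ✓; bearing(H→B) − bearing(H→D) = 75.00° ✓; |HB| = 12.90 ✓; ∠(HB, BT) = 90.00° ✓; |BT| = 42.50 ✗.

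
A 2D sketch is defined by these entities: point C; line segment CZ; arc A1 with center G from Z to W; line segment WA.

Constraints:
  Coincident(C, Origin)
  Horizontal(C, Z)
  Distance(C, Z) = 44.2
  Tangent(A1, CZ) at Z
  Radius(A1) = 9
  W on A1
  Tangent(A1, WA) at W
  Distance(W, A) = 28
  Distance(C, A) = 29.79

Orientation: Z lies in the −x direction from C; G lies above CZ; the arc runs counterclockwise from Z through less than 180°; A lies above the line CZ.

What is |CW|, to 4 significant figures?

37.73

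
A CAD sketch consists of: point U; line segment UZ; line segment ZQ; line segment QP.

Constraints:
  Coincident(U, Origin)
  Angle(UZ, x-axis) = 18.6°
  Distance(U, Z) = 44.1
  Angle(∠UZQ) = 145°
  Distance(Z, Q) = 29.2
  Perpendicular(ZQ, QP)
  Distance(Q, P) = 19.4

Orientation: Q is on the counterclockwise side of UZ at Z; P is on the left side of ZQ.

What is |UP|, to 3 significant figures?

65.6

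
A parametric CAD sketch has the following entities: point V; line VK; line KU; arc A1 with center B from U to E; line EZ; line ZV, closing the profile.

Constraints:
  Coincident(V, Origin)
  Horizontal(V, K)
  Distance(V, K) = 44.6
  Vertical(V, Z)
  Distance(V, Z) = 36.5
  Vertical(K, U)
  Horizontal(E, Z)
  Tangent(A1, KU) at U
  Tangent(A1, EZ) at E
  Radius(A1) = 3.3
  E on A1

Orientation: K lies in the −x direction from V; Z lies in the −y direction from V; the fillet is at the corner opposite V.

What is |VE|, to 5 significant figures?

55.118

The virtual corner opposite V is at (-44.600, -36.500). Since A1 is tangent to KU there, BU ⟂ KU and since A1 is tangent to EZ there, BE ⟂ EZ, with radius 3.3, so the center B sits 3.3 in from both sides at B = (-41.300, -33.200). That places the tangent points at U = (-44.600, -33.200) on KU and E = (-41.300, -36.500) on EZ. Then |VE| = |E − V| = 55.118.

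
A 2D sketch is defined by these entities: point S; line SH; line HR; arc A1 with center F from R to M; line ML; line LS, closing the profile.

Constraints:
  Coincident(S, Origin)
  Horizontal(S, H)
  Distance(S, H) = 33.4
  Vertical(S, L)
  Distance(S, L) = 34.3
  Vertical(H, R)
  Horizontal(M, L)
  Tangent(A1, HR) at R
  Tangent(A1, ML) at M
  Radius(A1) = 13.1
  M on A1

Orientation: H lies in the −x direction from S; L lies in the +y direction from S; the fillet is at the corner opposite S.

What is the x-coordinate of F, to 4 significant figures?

-20.30

SL is vertical with |SL| = 34.3 and L on the +y side, so L = (0.000, 34.30). The virtual corner opposite S is at (-33.40, 34.30). The tangent condition forces FR to be normal to HR and tangency of A1 to ML means the radius FM is perpendicular to ML, with radius 13.1, so the center F sits 13.1 in from both sides at F = (-20.30, 21.20). So F.x = -20.30.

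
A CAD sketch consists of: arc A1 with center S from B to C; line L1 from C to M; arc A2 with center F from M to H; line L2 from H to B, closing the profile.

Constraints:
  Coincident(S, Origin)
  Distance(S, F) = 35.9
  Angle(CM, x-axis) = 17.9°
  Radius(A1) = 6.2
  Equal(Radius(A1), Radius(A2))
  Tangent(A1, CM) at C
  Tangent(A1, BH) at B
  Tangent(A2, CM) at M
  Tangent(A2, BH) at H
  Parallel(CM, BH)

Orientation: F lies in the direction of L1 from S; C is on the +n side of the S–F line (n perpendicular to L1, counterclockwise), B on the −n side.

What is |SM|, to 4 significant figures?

36.43

Tangency of A1 to both parallel lines with radius 6.2 puts C and B at S ± 6.2·n: C = (-1.906, 5.900), B = (1.906, -5.900). Equal radii place M and H the same way about F: M = F + 6.2·n = (32.26, 16.93), H = F − 6.2·n = (36.07, 5.134). Then |SM| = |M − S| = 36.43.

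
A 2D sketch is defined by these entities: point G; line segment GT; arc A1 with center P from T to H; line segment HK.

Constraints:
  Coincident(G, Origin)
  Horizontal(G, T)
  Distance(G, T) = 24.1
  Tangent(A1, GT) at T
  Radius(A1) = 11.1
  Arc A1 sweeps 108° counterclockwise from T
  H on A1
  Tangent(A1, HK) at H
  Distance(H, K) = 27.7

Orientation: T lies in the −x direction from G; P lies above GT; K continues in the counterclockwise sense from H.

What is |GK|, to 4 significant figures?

46.47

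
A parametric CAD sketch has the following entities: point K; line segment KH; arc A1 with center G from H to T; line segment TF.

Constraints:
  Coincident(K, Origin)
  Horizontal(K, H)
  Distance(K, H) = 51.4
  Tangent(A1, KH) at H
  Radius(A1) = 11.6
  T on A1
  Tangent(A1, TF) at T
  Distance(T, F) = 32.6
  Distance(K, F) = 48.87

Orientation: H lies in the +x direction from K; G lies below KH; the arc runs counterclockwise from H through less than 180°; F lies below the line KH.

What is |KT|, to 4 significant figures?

41.18

K is at the origin; KH is horizontal with |KH| = 51.4 and H on the +x side, so H = (51.40, 0.000). The tangent condition forces GH to be normal to KH, so G = H + (0, -11.6) = (51.40, -11.60). Since GT ⟂ TF (tangency), |GF| = √(11.6² + 32.6²) = 34.60 regardless of where T sits on A1. So F lies on both circle(K, 48.87) and circle(G, 34.60); the below-KH intersection is F = (29.86, -38.68). T is the foot of the tangent from F: T = (40.43, -7.842).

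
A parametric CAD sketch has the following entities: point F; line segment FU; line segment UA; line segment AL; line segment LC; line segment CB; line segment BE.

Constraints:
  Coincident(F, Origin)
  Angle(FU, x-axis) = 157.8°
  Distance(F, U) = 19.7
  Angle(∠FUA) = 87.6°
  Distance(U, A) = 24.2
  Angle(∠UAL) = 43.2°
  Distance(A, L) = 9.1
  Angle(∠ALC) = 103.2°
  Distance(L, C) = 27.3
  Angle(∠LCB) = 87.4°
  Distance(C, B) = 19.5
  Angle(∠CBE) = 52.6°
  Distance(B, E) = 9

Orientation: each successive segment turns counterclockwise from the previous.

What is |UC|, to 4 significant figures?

10.28

F is at the origin; FU runs at 157.8° with length 19.7, so U = (-18.24, 7.443). ∠FUA = 87.6° gives UA at -109.8° from the x-axis; with |UA| = 24.2, A = (-26.44, -15.33). ∠UAL = 43.2° gives AL at 27.00° from the x-axis; with |AL| = 9.1, L = (-18.33, -11.19). ∠ALC = 103.2° gives LC at 103.8° from the x-axis; with |LC| = 27.3, C = (-24.84, 15.32). Then |UC| = |C − U| = 10.28.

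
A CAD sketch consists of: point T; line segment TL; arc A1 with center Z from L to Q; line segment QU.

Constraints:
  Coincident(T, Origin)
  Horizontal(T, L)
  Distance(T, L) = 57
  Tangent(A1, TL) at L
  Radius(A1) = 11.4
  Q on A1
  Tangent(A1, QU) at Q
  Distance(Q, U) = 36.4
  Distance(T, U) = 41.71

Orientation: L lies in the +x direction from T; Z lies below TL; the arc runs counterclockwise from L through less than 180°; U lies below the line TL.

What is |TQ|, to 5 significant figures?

48.234

T is at the origin; TL is horizontal with |TL| = 57.0 and L on the +x side, so L = (57.000, 0.0000). Since A1 is tangent to TL there, ZL ⟂ TL, so Z = L + (0, -11.4) = (57.000, -11.400). Since ZQ ⟂ QU (tangency), |ZU| = √(11.4² + 36.4²) = 38.143 regardless of where Q sits on A1. So U lies on both circle(T, 41.71) and circle(Z, 38.143); the below-TL intersection is U = (25.544, -32.973). Q is the foot of the tangent from U: Q = (48.037, -4.3553).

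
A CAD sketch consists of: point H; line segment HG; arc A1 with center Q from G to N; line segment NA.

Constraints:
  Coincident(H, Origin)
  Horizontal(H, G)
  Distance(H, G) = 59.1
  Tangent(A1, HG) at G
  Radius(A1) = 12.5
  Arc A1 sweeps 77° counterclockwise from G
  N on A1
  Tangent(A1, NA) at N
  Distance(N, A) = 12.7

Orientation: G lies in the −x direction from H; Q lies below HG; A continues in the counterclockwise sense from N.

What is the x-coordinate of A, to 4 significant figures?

-74.14

On A1, G sits at bearing 90° from Q; a 77° counterclockwise sweep puts N at bearing 167°, so N = Q + 12.5·(cos 167°, sin 167°) = (-71.28, -9.688). Since A1 is tangent to NA there, QN ⟂ NA, so NA runs along (−sin 167°, cos 167°); with |NA| = 12.7, A = (-74.14, -22.06). So A.x = -74.14.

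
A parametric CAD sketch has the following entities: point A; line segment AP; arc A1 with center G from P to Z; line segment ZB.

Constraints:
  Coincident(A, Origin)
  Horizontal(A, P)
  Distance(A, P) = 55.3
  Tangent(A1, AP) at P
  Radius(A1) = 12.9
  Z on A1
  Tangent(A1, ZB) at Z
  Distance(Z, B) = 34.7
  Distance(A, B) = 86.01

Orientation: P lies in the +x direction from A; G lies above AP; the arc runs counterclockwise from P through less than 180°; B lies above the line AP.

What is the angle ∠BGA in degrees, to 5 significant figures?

131.81°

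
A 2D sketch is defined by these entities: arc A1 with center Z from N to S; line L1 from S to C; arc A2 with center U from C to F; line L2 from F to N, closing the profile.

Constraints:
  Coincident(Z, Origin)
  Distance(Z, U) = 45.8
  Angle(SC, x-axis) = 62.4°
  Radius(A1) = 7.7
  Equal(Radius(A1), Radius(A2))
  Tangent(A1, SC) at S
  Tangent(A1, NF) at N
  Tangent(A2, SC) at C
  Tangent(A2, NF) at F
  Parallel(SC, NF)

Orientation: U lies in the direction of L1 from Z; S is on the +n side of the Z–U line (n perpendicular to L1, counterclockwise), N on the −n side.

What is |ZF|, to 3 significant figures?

46.4

Tangency of A1 to both parallel lines with radius 7.7 puts S and N at Z ± 7.7·n: S = (-6.82, 3.57), N = (6.82, -3.57). Equal radii place C and F the same way about U: C = U + 7.7·n = (14.4, 44.2), F = U − 7.7·n = (28.0, 37.0). Then |ZF| = |F − Z| = 46.4.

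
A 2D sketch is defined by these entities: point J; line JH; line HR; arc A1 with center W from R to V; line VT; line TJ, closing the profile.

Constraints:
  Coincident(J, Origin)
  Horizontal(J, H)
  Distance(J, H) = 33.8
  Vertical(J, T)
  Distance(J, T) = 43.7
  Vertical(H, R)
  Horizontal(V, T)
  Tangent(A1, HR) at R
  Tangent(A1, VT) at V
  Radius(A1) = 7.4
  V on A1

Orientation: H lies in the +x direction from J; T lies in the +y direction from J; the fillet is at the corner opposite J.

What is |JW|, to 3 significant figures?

44.9

J is at the origin; J and H share the same y with |JH| = 33.8 and H on the +x side, so H = (33.8, 0.00). JT is vertical with |JT| = 43.7 and T on the +y side, so T = (0.00, 43.7). The virtual corner opposite J is at (33.8, 43.7). The tangent condition forces WR to be normal to HR and since A1 is tangent to VT there, WV ⟂ VT, with radius 7.4, so the center W sits 7.4 in from both sides at W = (26.4, 36.3). Then |JW| = |W − J| = 44.9.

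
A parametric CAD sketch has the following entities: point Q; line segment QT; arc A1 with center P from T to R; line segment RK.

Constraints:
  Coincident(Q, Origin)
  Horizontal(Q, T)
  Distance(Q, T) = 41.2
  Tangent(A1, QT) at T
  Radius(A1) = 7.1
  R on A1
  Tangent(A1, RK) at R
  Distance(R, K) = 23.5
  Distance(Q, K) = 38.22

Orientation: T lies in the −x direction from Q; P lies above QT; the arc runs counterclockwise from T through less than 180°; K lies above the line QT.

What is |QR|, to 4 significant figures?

34.81

Checks: |PT| = 7.100 ✓; |PR| = 7.100 ✓; ∠(PR, RK) = 90.00° ✓; |RK| = 23.50 ✓; |QK| = 38.22 ✓.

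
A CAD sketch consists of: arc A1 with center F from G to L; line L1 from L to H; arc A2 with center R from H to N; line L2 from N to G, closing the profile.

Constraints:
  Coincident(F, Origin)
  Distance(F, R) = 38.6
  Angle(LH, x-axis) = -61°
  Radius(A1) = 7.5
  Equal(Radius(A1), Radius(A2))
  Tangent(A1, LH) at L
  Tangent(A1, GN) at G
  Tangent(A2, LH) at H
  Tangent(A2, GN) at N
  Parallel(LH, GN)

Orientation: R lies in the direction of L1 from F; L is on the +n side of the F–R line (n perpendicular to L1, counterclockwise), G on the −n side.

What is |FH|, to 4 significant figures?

39.32

The slot axis is L1's direction at -61.0°, so u = (cos -61.0°, sin -61.0°) = (0.4848, -0.8746) and n = (−sin -61.0°, cos -61.0°) = (0.8746, 0.4848). F is at the origin and R lies 38.6 along u from F, so R = 38.6·u = (18.71, -33.76). Tangency of A1 to both parallel lines with radius 7.5 puts L and G at F ± 7.5·n: L = (6.560, 3.636), G = (-6.560, -3.636). Equal radii place H and N the same way about R: H = R + 7.5·n = (25.27, -30.12), N = R − 7.5·n = (12.15, -37.40). Then |FH| = |H − F| = 39.32.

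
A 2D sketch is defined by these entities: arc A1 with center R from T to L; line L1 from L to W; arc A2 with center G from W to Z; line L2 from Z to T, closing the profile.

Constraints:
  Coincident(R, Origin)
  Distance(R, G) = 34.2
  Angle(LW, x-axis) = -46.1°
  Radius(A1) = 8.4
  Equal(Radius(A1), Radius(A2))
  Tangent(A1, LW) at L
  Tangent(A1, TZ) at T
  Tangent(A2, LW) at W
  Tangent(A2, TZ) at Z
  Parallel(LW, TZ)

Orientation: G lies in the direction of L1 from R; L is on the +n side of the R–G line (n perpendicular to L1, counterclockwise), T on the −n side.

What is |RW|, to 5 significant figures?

35.216

Tangency of A1 to both parallel lines with radius 8.4 puts L and T at R ± 8.4·n: L = (6.0526, 5.8246), T = (-6.0526, -5.8246). Equal radii place W and Z the same way about G: W = G + 8.4·n = (29.767, -18.818), Z = G − 8.4·n = (17.662, -30.467). Then |RW| = |W − R| = 35.216.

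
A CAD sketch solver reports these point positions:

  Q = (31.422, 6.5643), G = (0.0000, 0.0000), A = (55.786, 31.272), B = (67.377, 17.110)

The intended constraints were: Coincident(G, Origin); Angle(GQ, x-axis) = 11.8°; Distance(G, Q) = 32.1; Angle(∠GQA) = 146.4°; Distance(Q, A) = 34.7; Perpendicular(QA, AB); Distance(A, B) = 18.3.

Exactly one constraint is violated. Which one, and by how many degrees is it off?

Perpendicular(QA, AB) — off by 6.10°.

G = (0.00, 0.00) ✓; GQ at 11.80° ✓; |GQ| = 32.10 ✓; ∠GQA = 146.4° ✓; |QA| = 34.70 ✓; ∠(QA, AB) = 96.10° ✗; |AB| = 18.30 ✓.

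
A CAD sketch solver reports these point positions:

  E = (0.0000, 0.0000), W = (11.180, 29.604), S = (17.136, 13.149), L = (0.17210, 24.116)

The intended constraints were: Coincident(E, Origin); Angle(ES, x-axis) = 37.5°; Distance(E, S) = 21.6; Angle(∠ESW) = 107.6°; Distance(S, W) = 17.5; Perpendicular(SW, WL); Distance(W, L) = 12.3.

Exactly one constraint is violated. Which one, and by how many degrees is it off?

Perpendicular(SW, WL) — off by 6.60°.

E = (0.00, 0.00) ✓; ES at 37.50° ✓; |ES| = 21.60 ✓; ∠ESW = 107.6° ✓; |SW| = 17.50 ✓; ∠(SW, WL) = 96.60° ✗; |WL| = 12.30 ✓.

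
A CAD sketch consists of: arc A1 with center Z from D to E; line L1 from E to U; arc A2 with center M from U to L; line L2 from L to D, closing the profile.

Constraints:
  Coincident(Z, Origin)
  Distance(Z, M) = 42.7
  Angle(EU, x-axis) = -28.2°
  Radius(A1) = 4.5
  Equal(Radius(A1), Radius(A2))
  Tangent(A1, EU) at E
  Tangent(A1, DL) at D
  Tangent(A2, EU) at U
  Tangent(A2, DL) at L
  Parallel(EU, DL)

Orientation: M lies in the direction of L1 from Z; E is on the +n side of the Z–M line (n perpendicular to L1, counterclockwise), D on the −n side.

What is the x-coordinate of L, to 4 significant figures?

35.51

The slot axis is L1's direction at -28.2°, so u = (cos -28.2°, sin -28.2°) = (0.8813, -0.4726) and n = (−sin -28.2°, cos -28.2°) = (0.4726, 0.8813). Z is at the origin and M lies 42.7 along u from Z, so M = 42.7·u = (37.63, -20.18). Tangency of A1 to both parallel lines with radius 4.5 puts E and D at Z ± 4.5·n: E = (2.126, 3.966), D = (-2.126, -3.966). Equal radii place U and L the same way about M: U = M + 4.5·n = (39.76, -16.21), L = M − 4.5·n = (35.51, -24.14). So L.x = 35.51.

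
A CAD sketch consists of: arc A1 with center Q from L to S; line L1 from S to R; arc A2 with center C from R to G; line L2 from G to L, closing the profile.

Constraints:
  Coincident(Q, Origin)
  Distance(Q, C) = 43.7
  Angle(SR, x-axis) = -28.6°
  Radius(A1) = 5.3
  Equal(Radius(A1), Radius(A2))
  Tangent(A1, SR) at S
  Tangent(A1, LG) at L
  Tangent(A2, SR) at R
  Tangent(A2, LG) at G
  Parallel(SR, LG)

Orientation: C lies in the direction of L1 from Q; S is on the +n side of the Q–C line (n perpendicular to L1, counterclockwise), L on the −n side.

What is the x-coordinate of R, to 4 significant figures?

40.90

The slot axis is L1's direction at -28.6°, so u = (cos -28.6°, sin -28.6°) = (0.8780, -0.4787) and n = (−sin -28.6°, cos -28.6°) = (0.4787, 0.8780). Q is at the origin and C lies 43.7 along u from Q, so C = 43.7·u = (38.37, -20.92). Tangency of A1 to both parallel lines with radius 5.3 puts S and L at Q ± 5.3·n: S = (2.537, 4.653), L = (-2.537, -4.653). Equal radii place R and G the same way about C: R = C + 5.3·n = (40.90, -16.27), G = C − 5.3·n = (35.83, -25.57). So R.x = 40.90.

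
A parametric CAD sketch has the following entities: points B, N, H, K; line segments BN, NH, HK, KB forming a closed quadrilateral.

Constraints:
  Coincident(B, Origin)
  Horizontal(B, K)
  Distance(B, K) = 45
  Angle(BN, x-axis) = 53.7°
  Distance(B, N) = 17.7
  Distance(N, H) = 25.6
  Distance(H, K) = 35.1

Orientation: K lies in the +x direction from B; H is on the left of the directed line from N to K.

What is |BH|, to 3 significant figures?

43.1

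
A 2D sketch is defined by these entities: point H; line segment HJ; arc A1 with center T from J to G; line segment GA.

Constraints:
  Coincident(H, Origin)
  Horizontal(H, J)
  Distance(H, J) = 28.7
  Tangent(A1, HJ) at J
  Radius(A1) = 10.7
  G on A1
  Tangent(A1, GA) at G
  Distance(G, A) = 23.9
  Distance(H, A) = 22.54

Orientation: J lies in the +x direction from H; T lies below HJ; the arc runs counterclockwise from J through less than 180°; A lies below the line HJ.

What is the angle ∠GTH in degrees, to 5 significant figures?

19.957°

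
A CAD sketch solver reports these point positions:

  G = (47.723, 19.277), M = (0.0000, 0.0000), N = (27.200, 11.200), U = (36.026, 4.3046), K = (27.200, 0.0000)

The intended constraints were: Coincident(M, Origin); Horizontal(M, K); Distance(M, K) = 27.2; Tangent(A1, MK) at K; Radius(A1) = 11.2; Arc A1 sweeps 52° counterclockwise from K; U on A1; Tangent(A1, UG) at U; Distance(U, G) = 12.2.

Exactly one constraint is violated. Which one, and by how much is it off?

Distance(U, G) = 12.2 — off by 6.80.

M = (0.00, 0.00) ✓; M.y = 0.00, K.y = 0.00 ✓; |MK| = 27.20 ✓; ∠(NK, KM) = 90.00° ✓; |NK| = 11.20 ✓; bearing(N→U) − bearing(N→K) = 52.00° ✓; |NU| = 11.20 ✓; ∠(NU, UG) = 90.00° ✓; |UG| = 19.00 ✗.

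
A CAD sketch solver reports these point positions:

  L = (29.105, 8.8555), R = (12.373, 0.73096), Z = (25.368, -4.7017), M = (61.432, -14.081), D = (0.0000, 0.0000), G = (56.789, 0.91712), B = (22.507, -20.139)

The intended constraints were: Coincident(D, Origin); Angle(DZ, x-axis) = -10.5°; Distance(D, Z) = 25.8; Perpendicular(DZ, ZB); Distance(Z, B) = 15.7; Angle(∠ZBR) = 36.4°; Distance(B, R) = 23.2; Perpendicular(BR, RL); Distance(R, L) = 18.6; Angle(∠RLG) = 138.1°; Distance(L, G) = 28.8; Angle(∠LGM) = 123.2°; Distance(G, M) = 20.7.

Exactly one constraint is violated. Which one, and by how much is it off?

Distance(G, M) = 20.7 — off by 5.00.

D = (0.00, 0.00) ✓; DZ at -10.50° ✓; |DZ| = 25.80 ✓; ∠(DZ, ZB) = 90.00° ✓; |ZB| = 15.70 ✓; ∠ZBR = 36.40° ✓; |BR| = 23.20 ✓; ∠(BR, RL) = 90.00° ✓; |RL| = 18.60 ✓; ∠RLG = 138.1° ✓; |LG| = 28.80 ✓; ∠LGM = 123.2° ✓; |GM| = 15.70 ✗.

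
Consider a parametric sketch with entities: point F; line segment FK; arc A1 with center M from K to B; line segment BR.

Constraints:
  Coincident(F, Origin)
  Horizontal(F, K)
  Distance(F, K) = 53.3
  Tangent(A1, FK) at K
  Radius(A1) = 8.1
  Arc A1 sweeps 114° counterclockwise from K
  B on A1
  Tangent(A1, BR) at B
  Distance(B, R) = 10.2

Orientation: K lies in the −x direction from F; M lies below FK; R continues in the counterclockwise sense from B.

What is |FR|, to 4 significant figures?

60.22

F is at the origin; FK is horizontal with |FK| = 53.3 and K on the −x side, so K = (-53.30, 0.000). A1 meets FK tangentially, so MK is at right angles to FK, so M = K + (0, -8.1) = (-53.30, -8.100). On A1, K sits at bearing 90° from M; a 114° counterclockwise sweep puts B at bearing 204°, so B = M + 8.1·(cos 204°, sin 204°) = (-60.70, -11.39). A1 meets BR tangentially, so MB is at right angles to BR, so BR runs along (−sin 204°, cos 204°); with |BR| = 10.2, R = (-56.55, -20.71). Then |FR| = |R − F| = 60.22.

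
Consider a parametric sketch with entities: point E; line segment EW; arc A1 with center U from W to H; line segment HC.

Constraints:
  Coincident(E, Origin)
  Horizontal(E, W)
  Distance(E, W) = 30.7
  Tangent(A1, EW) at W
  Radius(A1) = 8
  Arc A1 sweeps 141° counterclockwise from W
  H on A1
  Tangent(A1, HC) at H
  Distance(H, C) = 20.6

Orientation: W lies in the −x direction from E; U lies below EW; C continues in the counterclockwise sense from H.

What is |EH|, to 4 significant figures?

38.46

E is at the origin; EW is horizontal with |EW| = 30.7 and W on the −x side, so W = (-30.70, 0.000). Since A1 is tangent to EW there, UW ⟂ EW, so U = W + (0, -8) = (-30.70, -8.000). On A1, W sits at bearing 90° from U; a 141° counterclockwise sweep puts H at bearing 231°, so H = U + 8.0·(cos 231°, sin 231°) = (-35.73, -14.22). Then |EH| = |H − E| = 38.46.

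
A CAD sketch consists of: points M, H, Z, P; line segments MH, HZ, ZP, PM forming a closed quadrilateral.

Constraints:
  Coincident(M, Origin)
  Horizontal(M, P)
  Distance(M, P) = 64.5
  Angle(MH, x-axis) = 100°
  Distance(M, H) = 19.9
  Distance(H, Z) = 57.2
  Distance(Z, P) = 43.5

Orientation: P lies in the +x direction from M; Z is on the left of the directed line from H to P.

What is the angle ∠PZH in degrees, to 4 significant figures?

88.13°

M is at the origin; MP is horizontal with |MP| = 64.5 and P in +x, so P = (64.5, 0). MH runs at 100.0° with |MH| = 19.9, so H = (-3.456, 19.60). Z is determined by |HZ| = 57.2 and |ZP| = 43.5 together: it lies at the intersection of circle(H, 57.2) and circle(P, 43.5). With |HP| = 70.73, the foot of the radical line on HP is 45.12 from H and the perpendicular offset is √(57.2² − 45.12²) = 35.16. Taking the left-of-HP solution: Z = (49.64, 40.88).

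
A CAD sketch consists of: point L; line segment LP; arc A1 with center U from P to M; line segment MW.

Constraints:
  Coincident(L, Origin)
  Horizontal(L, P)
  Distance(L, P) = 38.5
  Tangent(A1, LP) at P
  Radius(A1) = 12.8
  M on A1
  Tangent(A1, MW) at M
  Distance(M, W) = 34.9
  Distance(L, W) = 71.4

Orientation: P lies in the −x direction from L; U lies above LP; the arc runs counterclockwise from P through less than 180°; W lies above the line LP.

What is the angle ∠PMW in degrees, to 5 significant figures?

112.46°

Checks: |UM| = 12.80 ✓; ∠(UM, MW) = 90.00° ✓; |MW| = 34.90 ✓; |LW| = 71.40 ✓.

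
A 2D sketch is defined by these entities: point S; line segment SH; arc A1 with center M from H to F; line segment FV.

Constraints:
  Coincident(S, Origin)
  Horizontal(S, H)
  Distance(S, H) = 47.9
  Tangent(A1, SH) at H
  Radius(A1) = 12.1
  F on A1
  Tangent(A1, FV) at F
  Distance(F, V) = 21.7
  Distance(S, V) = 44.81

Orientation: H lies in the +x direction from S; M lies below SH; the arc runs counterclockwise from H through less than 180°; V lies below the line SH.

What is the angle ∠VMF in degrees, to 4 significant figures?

60.86°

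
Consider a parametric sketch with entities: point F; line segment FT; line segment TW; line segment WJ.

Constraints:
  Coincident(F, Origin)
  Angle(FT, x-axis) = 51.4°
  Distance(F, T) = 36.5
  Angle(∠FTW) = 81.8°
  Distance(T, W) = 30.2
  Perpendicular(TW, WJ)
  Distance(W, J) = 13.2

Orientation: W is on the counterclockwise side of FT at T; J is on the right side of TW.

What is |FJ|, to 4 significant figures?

55.30

∠FTW = 81.8°, so TW runs at 51.4° + (180° − 81.8°) = 149.6° from the x-axis; with |TW| = 30.2, W = T + 30.2·(cos 149.6°, sin 149.6°) = (-3.276, 43.81). TW ⟂ WJ; with |WJ| = 13.2 on the right of TW, J = W + 13.2·(0.5060, 0.8625) = (3.403, 55.19). Then |FJ| = |J − F| = 55.30.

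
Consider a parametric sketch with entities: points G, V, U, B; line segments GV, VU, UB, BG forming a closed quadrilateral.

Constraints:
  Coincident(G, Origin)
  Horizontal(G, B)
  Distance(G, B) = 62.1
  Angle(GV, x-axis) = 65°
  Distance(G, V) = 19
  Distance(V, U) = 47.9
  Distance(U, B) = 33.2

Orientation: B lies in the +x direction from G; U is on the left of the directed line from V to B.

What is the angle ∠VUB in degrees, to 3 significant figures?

86.8°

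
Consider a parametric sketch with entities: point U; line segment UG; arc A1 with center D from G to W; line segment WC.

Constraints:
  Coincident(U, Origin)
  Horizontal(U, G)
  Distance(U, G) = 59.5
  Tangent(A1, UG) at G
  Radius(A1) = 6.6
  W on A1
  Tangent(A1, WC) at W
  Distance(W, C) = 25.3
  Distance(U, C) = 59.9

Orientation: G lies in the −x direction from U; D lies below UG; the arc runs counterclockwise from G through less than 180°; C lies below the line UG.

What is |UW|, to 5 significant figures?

65.806

U is at the origin; U and G share the same y with |UG| = 59.5 and G on the −x side, so G = (-59.500, 0.0000). Since A1 is tangent to UG there, DG ⟂ UG, so D = G + (0, -6.6) = (-59.500, -6.6000). Since DW ⟂ WC (tangency), |DC| = √(6.6² + 25.3²) = 26.147 regardless of where W sits on A1. So C lies on both circle(U, 59.9) and circle(D, 26.147); the below-UG intersection is C = (-51.046, -31.342). W is the foot of the tangent from C: W = (-65.005, -10.241).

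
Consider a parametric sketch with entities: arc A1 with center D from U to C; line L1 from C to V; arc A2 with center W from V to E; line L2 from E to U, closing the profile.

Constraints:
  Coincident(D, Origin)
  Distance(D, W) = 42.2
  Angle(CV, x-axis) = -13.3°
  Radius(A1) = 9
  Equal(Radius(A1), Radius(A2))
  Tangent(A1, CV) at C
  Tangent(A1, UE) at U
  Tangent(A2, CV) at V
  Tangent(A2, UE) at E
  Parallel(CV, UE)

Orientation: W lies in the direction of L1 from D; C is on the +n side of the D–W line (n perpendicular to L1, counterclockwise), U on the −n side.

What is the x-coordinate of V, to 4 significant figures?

43.14

The slot axis is L1's direction at -13.3°, so u = (cos -13.3°, sin -13.3°) = (0.9732, -0.2300) and n = (−sin -13.3°, cos -13.3°) = (0.2300, 0.9732). D is at the origin and W lies 42.2 along u from D, so W = 42.2·u = (41.07, -9.708). Tangency of A1 to both parallel lines with radius 9.0 puts C and U at D ± 9.0·n: C = (2.070, 8.759), U = (-2.070, -8.759). Equal radii place V and E the same way about W: V = W + 9.0·n = (43.14, -0.9495), E = W − 9.0·n = (39.00, -18.47). So V.x = 43.14.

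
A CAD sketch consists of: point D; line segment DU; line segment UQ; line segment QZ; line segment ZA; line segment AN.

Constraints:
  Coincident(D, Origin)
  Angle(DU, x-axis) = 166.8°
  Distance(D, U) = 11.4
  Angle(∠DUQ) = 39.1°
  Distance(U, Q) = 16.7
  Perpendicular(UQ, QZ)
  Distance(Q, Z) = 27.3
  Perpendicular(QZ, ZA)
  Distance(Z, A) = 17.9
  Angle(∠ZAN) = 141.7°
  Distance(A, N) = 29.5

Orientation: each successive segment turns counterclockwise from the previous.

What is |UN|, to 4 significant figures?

25.97

D is at the origin; DU runs at 166.8° with length 11.4, so U = (-11.10, 2.603). ∠DUQ = 39.1° gives UQ at -52.30° from the x-axis; with |UQ| = 16.7, Q = (-0.8863, -10.61). The perpendicularity gives QZ at right angles to UQ, so QZ runs at 37.70°; with |QZ| = 27.3, Z = (20.71, 6.084). QZ ⟂ ZA, so ZA runs at 127.7°; with |ZA| = 17.9, A = (9.768, 20.25). ∠ZAN = 141.7° gives AN at 166.0° from the x-axis; with |AN| = 29.5, N = (-18.86, 27.38). Then |UN| = |N − U| = 25.97.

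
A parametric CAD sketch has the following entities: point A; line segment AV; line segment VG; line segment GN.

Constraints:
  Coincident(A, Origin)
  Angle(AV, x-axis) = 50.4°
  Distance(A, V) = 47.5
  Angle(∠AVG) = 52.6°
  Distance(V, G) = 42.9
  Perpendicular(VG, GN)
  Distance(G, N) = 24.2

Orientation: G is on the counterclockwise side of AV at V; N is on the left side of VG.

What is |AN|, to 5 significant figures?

19.508

∠AVG = 52.6°, so VG runs at 50.4° + (180° − 52.6°) = 177.80° from the x-axis; with |VG| = 42.9, G = V + 42.9·(cos 177.80°, sin 177.80°) = (-12.591, 38.246). VG ⟂ GN; with |GN| = 24.2 on the left of VG, N = G + 24.2·(-0.038388, -0.99926) = (-13.520, 14.064). Then |AN| = |N − A| = 19.508.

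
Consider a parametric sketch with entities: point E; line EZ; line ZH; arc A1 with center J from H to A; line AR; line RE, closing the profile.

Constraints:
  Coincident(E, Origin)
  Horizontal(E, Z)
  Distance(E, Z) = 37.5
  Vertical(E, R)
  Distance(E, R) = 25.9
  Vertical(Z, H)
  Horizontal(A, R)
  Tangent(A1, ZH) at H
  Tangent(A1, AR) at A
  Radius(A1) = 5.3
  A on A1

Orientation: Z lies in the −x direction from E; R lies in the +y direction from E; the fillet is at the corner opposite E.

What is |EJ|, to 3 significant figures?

38.2

E is at the origin; EZ is horizontal with |EZ| = 37.5 and Z on the −x side, so Z = (-37.5, 0.00). E and R share the same x with |ER| = 25.9 and R on the +y side, so R = (0.00, 25.9). The virtual corner opposite E is at (-37.5, 25.9). Since A1 is tangent to ZH there, JH ⟂ ZH and the tangent condition forces JA to be normal to AR, with radius 5.3, so the center J sits 5.3 in from both sides at J = (-32.2, 20.6). Then |EJ| = |J − E| = 38.2.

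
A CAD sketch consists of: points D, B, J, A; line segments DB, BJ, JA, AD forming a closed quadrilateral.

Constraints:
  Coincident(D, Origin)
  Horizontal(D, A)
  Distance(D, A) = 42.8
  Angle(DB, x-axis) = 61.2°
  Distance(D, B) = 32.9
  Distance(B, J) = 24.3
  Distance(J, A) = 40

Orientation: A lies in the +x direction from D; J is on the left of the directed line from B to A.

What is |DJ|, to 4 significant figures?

54.65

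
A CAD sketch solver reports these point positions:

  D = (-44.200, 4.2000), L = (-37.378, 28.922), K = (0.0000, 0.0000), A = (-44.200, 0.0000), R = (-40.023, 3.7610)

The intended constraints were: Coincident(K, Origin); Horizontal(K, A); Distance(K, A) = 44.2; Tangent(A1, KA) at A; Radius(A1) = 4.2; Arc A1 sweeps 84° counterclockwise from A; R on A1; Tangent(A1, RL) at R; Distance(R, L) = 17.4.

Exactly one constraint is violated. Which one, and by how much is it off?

Distance(R, L) = 17.4 — off by 7.90.

K = (0.00, 0.00) ✓; K.y = 0.00, A.y = 0.00 ✓; |KA| = 44.20 ✓; ∠(DA, AK) = 90.00° ✓; |DA| = 4.200 ✓; bearing(D→R) − bearing(D→A) = 84.00° ✓; |DR| = 4.200 ✓; ∠(DR, RL) = 90.00° ✓; |RL| = 25.30 ✗.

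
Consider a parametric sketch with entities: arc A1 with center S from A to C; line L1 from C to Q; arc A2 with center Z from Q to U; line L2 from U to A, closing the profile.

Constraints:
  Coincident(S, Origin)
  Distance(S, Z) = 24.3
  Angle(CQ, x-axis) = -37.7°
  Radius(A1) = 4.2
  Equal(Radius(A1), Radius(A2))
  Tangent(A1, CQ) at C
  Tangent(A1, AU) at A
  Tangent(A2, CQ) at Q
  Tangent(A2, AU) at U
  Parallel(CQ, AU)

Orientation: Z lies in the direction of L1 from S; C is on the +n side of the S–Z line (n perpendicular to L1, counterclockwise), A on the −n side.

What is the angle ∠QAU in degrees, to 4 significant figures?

19.07°

Tangency of A1 to both parallel lines with radius 4.2 puts C and A at S ± 4.2·n: C = (2.568, 3.323), A = (-2.568, -3.323). Equal radii place Q and U the same way about Z: Q = Z + 4.2·n = (21.80, -11.54), U = Z − 4.2·n = (16.66, -18.18). Then cos ∠QAU = AQ·AU / (|AQ||AU|), giving 19.07°.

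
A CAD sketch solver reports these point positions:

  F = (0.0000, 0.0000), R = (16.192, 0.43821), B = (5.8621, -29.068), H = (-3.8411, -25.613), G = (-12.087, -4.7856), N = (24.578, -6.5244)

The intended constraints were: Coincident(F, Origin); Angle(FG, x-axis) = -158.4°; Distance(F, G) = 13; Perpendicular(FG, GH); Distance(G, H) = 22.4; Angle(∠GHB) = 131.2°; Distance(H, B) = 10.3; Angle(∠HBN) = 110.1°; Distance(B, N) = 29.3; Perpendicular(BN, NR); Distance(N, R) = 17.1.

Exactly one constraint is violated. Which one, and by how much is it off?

Distance(N, R) = 17.1 — off by 6.20.

F = (0.00, 0.00) ✓; FG at -158.4° ✓; |FG| = 13.00 ✓; ∠(FG, GH) = 90.00° ✓; |GH| = 22.40 ✓; ∠GHB = 131.2° ✓; |HB| = 10.30 ✓; ∠HBN = 110.1° ✓; |BN| = 29.30 ✓; ∠(BN, NR) = 90.00° ✓; |NR| = 10.90 ✗.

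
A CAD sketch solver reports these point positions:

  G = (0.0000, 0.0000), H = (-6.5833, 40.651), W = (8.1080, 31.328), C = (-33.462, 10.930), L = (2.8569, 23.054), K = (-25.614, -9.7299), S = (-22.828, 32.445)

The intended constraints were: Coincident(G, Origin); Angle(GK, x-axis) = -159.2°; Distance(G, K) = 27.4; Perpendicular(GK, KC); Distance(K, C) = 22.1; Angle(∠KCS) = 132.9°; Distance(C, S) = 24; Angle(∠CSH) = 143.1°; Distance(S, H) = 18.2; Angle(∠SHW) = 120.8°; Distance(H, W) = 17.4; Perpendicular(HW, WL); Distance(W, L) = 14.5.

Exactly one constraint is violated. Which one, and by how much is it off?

Distance(W, L) = 14.5 — off by 4.70.

G = (0.00, 0.00) ✓; GK at -159.2° ✓; |GK| = 27.40 ✓; ∠(GK, KC) = 90.00° ✓; |KC| = 22.10 ✓; ∠KCS = 132.9° ✓; |CS| = 24.00 ✓; ∠CSH = 143.1° ✓; |SH| = 18.20 ✓; ∠SHW = 120.8° ✓; |HW| = 17.40 ✓; ∠(HW, WL) = 90.00° ✓; |WL| = 9.800 ✗.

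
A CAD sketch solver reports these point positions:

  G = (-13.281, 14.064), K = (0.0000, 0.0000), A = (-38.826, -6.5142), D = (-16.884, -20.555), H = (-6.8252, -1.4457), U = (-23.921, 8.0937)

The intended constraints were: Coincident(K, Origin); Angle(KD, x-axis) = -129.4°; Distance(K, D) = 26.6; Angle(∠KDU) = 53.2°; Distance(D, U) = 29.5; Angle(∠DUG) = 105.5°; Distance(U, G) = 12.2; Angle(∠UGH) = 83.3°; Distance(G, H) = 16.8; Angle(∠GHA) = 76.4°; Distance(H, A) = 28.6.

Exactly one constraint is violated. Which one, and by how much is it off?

Distance(H, A) = 28.6 — off by 3.80.

K = (0.00, 0.00) ✓; KD at -129.4° ✓; |KD| = 26.60 ✓; ∠KDU = 53.20° ✓; |DU| = 29.50 ✓; ∠DUG = 105.5° ✓; |UG| = 12.20 ✓; ∠UGH = 83.30° ✓; |GH| = 16.80 ✓; ∠GHA = 76.40° ✓; |HA| = 32.40 ✗.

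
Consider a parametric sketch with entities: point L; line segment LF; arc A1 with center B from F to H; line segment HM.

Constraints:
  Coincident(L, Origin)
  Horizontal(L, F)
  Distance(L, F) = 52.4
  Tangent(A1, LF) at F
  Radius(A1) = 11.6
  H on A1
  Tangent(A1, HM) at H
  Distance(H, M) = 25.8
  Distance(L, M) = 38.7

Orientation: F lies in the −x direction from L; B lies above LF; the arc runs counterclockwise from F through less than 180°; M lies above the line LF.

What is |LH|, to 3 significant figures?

43.1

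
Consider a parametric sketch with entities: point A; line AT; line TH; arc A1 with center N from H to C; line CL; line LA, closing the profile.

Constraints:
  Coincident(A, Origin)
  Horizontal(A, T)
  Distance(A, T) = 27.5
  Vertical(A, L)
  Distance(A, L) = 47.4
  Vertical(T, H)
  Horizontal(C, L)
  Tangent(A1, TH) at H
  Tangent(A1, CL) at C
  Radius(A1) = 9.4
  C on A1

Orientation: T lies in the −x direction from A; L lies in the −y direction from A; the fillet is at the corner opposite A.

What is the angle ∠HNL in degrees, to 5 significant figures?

152.56°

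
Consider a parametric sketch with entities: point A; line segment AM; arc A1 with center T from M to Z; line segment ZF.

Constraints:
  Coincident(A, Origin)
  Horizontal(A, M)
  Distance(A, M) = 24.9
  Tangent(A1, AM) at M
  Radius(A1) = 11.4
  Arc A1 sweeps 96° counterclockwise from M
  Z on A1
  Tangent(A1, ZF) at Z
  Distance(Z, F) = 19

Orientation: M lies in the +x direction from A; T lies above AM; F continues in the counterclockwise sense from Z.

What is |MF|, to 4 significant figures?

32.85

On A1, M sits at bearing -90° from T; a 96° counterclockwise sweep puts Z at bearing 6°, so Z = T + 11.4·(cos 6°, sin 6°) = (36.24, 12.59). Tangency of A1 to ZF means the radius TZ is perpendicular to ZF, so ZF runs along (−sin 6°, cos 6°); with |ZF| = 19.0, F = (34.25, 31.49). Then |MF| = |F − M| = 32.85.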